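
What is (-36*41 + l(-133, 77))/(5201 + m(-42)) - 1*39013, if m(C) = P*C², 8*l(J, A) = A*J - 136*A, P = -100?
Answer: -53431860175/1369592 ≈ -39013.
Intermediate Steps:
l(J, A) = -17*A + A*J/8 (l(J, A) = (A*J - 136*A)/8 = (-136*A + A*J)/8 = -17*A + A*J/8)
m(C) = -100*C²
(-36*41 + l(-133, 77))/(5201 + m(-42)) - 1*39013 = (-36*41 + (⅛)*77*(-136 - 133))/(5201 - 100*(-42)²) - 1*39013 = (-1476 + (⅛)*77*(-269))/(5201 - 100*1764) - 39013 = (-1476 - 20713/8)/(5201 - 176400) - 39013 = -32521/8/(-171199) - 39013 = -32521/8*(-1/171199) - 39013 = 32521/1369592 - 39013 = -53431860175/1369592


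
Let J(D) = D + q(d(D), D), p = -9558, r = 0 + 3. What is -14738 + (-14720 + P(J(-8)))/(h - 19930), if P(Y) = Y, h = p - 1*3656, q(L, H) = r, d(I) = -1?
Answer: -488461547/33144 ≈ -14738.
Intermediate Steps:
r = 3
q(L, H) = 3
J(D) = 3 + D (J(D) = D + 3 = 3 + D)
h = -13214 (h = -9558 - 1*3656 = -9558 - 3656 = -13214)
-14738 + (-14720 + P(J(-8)))/(h - 19930) = -14738 + (-14720 + (3 - 8))/(-13214 - 19930) = -14738 + (-14720 - 5)/(-33144) = -14738 - 14725*(-1/33144) = -14738 + 14725/33144 = -488461547/33144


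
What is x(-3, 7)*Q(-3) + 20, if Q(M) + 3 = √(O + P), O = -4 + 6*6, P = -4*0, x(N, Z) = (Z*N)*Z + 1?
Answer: 458 - 584*√2 ≈ -367.90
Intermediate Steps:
x(N, Z) = 1 + N*Z² (x(N, Z) = (N*Z)*Z + 1 = N*Z² + 1 = 1 + N*Z²)
P = 0
O = 32 (O = -4 + 36 = 32)
Q(M) = -3 + 4*√2 (Q(M) = -3 + √(32 + 0) = -3 + √32 = -3 + 4*√2)
x(-3, 7)*Q(-3) + 20 = (1 - 3*7²)*(-3 + 4*√2) + 20 = (1 - 3*49)*(-3 + 4*√2) + 20 = (1 - 147)*(-3 + 4*√2) + 20 = -146*(-3 + 4*√2) + 20 = (438 - 584*√2) + 20 = 458 - 584*√2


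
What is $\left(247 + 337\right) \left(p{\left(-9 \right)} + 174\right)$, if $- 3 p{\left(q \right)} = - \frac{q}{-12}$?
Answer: $101762$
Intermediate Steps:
$p{\left(q \right)} = - \frac{q}{36}$ ($p{\left(q \right)} = - \frac{\left(-1\right) \frac{q}{-12}}{3} = - \frac{\left(-1\right) q \left(- \frac{1}{12}\right)}{3} = - \frac{\left(-1\right) \left(- \frac{q}{12}\right)}{3} = - \frac{\frac{1}{12} q}{3} = - \frac{q}{36}$)
$\left(247 + 337\right) \left(p{\left(-9 \right)} + 174\right) = \left(247 + 337\right) \left(\left(- \frac{1}{36}\right) \left(-9\right) + 174\right) = 584 \left(\frac{1}{4} + 174\right) = 584 \cdot \frac{697}{4} = 101762$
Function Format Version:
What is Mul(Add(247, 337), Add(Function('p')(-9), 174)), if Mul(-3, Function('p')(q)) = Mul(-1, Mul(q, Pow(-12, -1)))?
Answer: 101762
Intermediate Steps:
Function('p')(q) = Mul(Rational(-1, 36), q) (Function('p')(q) = Mul(Rational(-1, 3), Mul(-1, Mul(q, Pow(-12, -1)))) = Mul(Rational(-1, 3), Mul(-1, Mul(q, Rational(-1, 12)))) = Mul(Rational(-1, 3), Mul(-1, Mul(Rational(-1, 12), q))) = Mul(Rational(-1, 3), Mul(Rational(1, 12), q)) = Mul(Rational(-1, 36), q))
Mul(Add(247, 337), Add(Function('p')(-9), 174)) = Mul(Add(247, 337), Add(Mul(Rational(-1, 36), -9), 174)) = Mul(584, Add(Rational(1, 4), 174)) = Mul(584, Rational(697, 4)) = 101762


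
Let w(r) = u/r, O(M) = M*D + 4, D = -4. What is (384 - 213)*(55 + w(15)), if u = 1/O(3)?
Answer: 376143/40 ≈ 9403.6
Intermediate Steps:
O(M) = 4 - 4*M (O(M) = M*(-4) + 4 = -4*M + 4 = 4 - 4*M)
u = -⅛ (u = 1/(4 - 4*3) = 1/(4 - 12) = 1/(-8) = -⅛ ≈ -0.12500)
w(r) = -1/(8*r)
(384 - 213)*(55 + w(15)) = (384 - 213)*(55 - ⅛/15) = 171*(55 - ⅛*1/15) = 171*(55 - 1/120) = 171*(6599/120) = 376143/40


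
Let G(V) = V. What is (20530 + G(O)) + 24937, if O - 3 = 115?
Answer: 45585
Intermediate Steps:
O = 118 (O = 3 + 115 = 118)
(20530 + G(O)) + 24937 = (20530 + 118) + 24937 = 20648 + 24937 = 45585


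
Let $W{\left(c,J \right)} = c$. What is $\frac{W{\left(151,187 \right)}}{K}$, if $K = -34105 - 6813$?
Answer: $- \frac{151}{40918} \approx -0.0036903$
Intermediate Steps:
$K = -40918$
$\frac{W{\left(151,187 \right)}}{K} = \frac{151}{-40918} = 151 \left(- \frac{1}{40918}\right) = - \frac{151}{40918}$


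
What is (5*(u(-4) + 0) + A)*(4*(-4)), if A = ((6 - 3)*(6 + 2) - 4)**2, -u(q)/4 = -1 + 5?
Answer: -5120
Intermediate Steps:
u(q) = -16 (u(q) = -4*(-1 + 5) = -4*4 = -16)
A = 400 (A = (3*8 - 4)**2 = (24 - 4)**2 = 20**2 = 400)
(5*(u(-4) + 0) + A)*(4*(-4)) = (5*(-16 + 0) + 400)*(4*(-4)) = (5*(-16) + 400)*(-16) = (-80 + 400)*(-16) = 320*(-16) = -5120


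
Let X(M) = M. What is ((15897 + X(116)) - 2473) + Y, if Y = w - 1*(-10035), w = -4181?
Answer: 19394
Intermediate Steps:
Y = 5854 (Y = -4181 - 1*(-10035) = -4181 + 10035 = 5854)
((15897 + X(116)) - 2473) + Y = ((15897 + 116) - 2473) + 5854 = (16013 - 2473) + 5854 = 13540 + 5854 = 19394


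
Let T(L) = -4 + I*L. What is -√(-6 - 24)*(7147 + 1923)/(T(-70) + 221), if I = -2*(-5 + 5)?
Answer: -9070*I*√30/217 ≈ -228.93*I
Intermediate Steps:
I = 0 (I = -2*0 = 0)
T(L) = -4 (T(L) = -4 + 0*L = -4 + 0 = -4)
-√(-6 - 24)*(7147 + 1923)/(T(-70) + 221) = -√(-6 - 24)*(7147 + 1923)/(-4 + 221) = -√(-30)*9070/217 = -I*√30*9070*(1/217) = -I*√30*9070/217 = -9070*I*√30/217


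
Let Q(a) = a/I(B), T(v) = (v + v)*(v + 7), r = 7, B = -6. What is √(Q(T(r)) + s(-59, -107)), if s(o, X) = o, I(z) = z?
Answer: 5*I*√33/3 ≈ 9.5743*I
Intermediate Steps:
T(v) = 2*v*(7 + v) (T(v) = (2*v)*(7 + v) = 2*v*(7 + v))
Q(a) = -a/6 (Q(a) = a/(-6) = a*(-⅙) = -a/6)
√(Q(T(r)) + s(-59, -107)) = √(-7*(7 + 7)/3 - 59) = √(-7*14/3 - 59) = √(-⅙*196 - 59) = √(-98/3 - 59) = √(-275/3) = 5*I*√33/3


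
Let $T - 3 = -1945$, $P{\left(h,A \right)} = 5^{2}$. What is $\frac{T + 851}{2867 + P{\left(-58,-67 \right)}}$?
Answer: $- \frac{1091}{2892} \approx -0.37725$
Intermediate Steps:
$P{\left(h,A \right)} = 25$
$T = -1942$ ($T = 3 - 1945 = -1942$)
$\frac{T + 851}{2867 + P{\left(-58,-67 \right)}} = \frac{-1942 + 851}{2867 + 25} = - \frac{1091}{2892}$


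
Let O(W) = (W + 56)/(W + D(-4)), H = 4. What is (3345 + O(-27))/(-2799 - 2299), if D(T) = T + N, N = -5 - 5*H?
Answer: -187291/285488 ≈ -0.65604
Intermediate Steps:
N = -25 (N = -5 - 5*4 = -5 - 20 = -25)
D(T) = -25 + T (D(T) = T - 25 = -25 + T)
O(W) = (56 + W)/(-29 + W) (O(W) = (W + 56)/(W + (-25 - 4)) = (56 + W)/(W - 29) = (56 + W)/(-29 + W))
(3345 + O(-27))/(-2799 - 2299) = (3345 + (56 - 27)/(-29 - 27))/(-2799 - 2299) = (3345 + 29/(-56))/(-5098) = (3345 - 1/56*29)*(-1/5098) = (3345 - 29/56)*(-1/5098) = (187291/56)*(-1/5098) = -187291/285488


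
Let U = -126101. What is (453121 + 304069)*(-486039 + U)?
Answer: -463506286600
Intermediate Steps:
(453121 + 304069)*(-486039 + U) = (453121 + 304069)*(-486039 - 126101) = 757190*(-612140) = -463506286600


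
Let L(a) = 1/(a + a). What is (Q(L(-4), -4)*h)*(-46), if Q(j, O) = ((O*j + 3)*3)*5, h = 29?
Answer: -70035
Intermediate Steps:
L(a) = 1/(2*a)
Q(j, O) = 45 + 15*O*j (Q(j, O) = ((3 + O*j)*3)*5 = (9 + 3*O*j)*5 = 45 + 15*O*j)
(Q(L(-4), -4)*h)*(-46) = ((45 + 15*(-4)*((1/2)/(-4)))*29)*(-46) = ((45 + 15*(-4)*((1/2)*(-1/4)))*29)*(-46) = ((45 + 15*(-4)*(-1/8))*29)*(-46) = ((45 + 15/2)*29)*(-46) = ((105/2)*29)*(-46) = (3045/2)*(-46) = -70035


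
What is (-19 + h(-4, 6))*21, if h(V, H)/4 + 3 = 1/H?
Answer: -637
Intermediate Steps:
h(V, H) = -12 + 4/H
(-19 + h(-4, 6))*21 = (-19 + (-12 + 4/6))*21 = (-19 + (-12 + 4*(⅙)))*21 = (-19 + (-12 + ⅔))*21 = (-19 - 34/3)*21 = -91/3*21 = -637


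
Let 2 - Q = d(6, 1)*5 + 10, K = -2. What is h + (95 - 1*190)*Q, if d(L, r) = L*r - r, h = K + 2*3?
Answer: 3139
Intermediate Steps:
h = 4 (h = -2 + 2*3 = -2 + 6 = 4)
d(L, r) = -r + L*r
Q = -33 (Q = 2 - ((1*(-1 + 6))*5 + 10) = 2 - ((1*5)*5 + 10) = 2 - (5*5 + 10) = 2 - (25 + 10) = 2 - 1*35 = 2 - 35 = -33)
h + (95 - 1*190)*Q = 4 + (95 - 1*190)*(-33) = 4 + (95 - 190)*(-33) = 4 - 95*(-33) = 4 + 3135 = 3139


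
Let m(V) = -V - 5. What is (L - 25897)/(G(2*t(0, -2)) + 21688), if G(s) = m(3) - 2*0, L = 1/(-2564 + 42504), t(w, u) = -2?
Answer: -1034326179/865899200 ≈ -1.1945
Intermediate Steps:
m(V) = -5 - V
L = 1/39940 ≈ 2.5038e-5
G(s) = -8 (G(s) = (-5 - 1*3) - 2*0 = (-5 - 3) + 0 = -8 + 0 = -8)
(L - 25897)/(G(2*t(0, -2)) + 21688) = (1/39940 - 25897)/(-8 + 21688) = -1034326179/39940/21680 = -1034326179/39940*1/21680 = -1034326179/865899200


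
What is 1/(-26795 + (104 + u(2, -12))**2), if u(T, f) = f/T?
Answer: -1/17191 ≈ -5.8170e-5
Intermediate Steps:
1/(-26795 + (104 + u(2, -12))**2) = 1/(-26795 + (104 - 12/2)**2) = 1/(-26795 + (104 - 12*1/2)**2) = 1/(-26795 + (104 - 6)**2) = 1/(-26795 + 98**2) = 1/(-26795 + 9604) = 1/(-17191) = -1/17191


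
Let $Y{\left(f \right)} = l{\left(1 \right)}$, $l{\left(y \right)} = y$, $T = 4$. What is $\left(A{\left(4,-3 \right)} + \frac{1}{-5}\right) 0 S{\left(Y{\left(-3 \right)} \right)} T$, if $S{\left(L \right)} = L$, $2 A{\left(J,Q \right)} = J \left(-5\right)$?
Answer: $0$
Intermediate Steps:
$Y{\left(f \right)} = 1$
$A{\left(J,Q \right)} = - \frac{5 J}{2}$ ($A{\left(J,Q \right)} = \frac{J \left(-5\right)}{2} = \frac{\left(-5\right) J}{2} = - \frac{5 J}{2}$)
$\left(A{\left(4,-3 \right)} + \frac{1}{-5}\right) 0 S{\left(Y{\left(-3 \right)} \right)} T = \left(\left(- \frac{5}{2}\right) 4 + \frac{1}{-5}\right) 0 \cdot 1 \cdot 4 = \left(-10 - \frac{1}{5}\right) 0 \cdot 1 \cdot 4 = \left(- \frac{51}{5}\right) 0 \cdot 1 \cdot 4 = 0 \cdot 1 \cdot 4 = 0 \cdot 4 = 0$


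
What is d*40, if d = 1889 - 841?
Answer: 41920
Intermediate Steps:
d = 1048
d*40 = 1048*40 = 41920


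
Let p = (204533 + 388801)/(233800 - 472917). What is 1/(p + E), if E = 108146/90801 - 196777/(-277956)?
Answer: -95793620707404/55789170799381 ≈ -1.7171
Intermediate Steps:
E = 760752031/400614012 (E = 108146*(1/90801) - 196777*(-1/277956) = 108146/90801 + 28111/39708 = 760752031/400614012 ≈ 1.8990)
p = -593334/239117 (p = 593334/(-239117) = 593334*(-1/239117) = -593334/239117 ≈ -2.4814)
1/(p + E) = 1/(-593334/239117 + 760752031/400614012) = 1/(-55789170799381/95793620707404) = -95793620707404/55789170799381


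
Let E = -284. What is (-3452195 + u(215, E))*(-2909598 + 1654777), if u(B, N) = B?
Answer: 4331616995580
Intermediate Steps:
(-3452195 + u(215, E))*(-2909598 + 1654777) = (-3452195 + 215)*(-2909598 + 1654777) = -3451980*(-1254821) = 4331616995580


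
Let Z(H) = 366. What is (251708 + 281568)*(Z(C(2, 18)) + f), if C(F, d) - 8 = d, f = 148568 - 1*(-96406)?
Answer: 130833933840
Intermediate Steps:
f = 244974 (f = 148568 + 96406 = 244974)
C(F, d) = 8 + d
(251708 + 281568)*(Z(C(2, 18)) + f) = (251708 + 281568)*(366 + 244974) = 533276*245340 = 130833933840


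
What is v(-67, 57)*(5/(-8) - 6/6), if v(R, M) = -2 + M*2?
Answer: -182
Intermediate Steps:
v(R, M) = -2 + 2*M
v(-67, 57)*(5/(-8) - 6/6) = (-2 + 2*57)*(5/(-8) - 6/6) = (-2 + 114)*(5*(-⅛) - 6*⅙) = 112*(-5/8 - 1) = 112*(-13/8) = -182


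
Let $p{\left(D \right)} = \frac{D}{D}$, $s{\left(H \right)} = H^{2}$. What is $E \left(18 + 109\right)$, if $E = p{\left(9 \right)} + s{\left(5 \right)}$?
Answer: $3302$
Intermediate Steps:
$p{\left(D \right)} = 1$
$E = 26$ ($E = 1 + 5^{2} = 1 + 25 = 26$)
$E \left(18 + 109\right) = 26 \left(18 + 109\right) = 26 \cdot 127 = 3302$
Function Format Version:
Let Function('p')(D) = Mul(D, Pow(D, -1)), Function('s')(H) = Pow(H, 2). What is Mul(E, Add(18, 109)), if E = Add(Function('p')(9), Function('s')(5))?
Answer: 3302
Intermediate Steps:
Function('p')(D) = 1
E = 26 (E = Add(1, Pow(5, 2)) = Add(1, 25) = 26)
Mul(E, Add(18, 109)) = Mul(26, Add(18, 109)) = Mul(26, 127) = 3302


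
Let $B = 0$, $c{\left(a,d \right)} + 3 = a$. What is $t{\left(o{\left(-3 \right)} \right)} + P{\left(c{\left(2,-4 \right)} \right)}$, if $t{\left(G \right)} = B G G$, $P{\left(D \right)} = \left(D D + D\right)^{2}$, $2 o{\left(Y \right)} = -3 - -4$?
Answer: $0$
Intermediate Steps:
$c{\left(a,d \right)} = -3 + a$
$o{\left(Y \right)} = \frac{1}{2}$ ($o{\left(Y \right)} = \frac{-3 - -4}{2} = \frac{-3 + 4}{2} = \frac{1}{2} \cdot 1 = \frac{1}{2}$)
$P{\left(D \right)} = \left(D + D^{2}\right)^{2}$ ($P{\left(D \right)} = \left(D^{2} + D\right)^{2} = \left(D + D^{2}\right)^{2}$)
$t{\left(G \right)} = 0$ ($t{\left(G \right)} = 0 G G = 0 G = 0$)
$t{\left(o{\left(-3 \right)} \right)} + P{\left(c{\left(2,-4 \right)} \right)} = 0 + \left(-3 + 2\right)^{2} \left(1 + \left(-3 + 2\right)\right)^{2} = 0 + \left(-1\right)^{2} \left(1 - 1\right)^{2} = 0 + 1 \cdot 0^{2} = 0 + 1 \cdot 0 = 0 + 0 = 0$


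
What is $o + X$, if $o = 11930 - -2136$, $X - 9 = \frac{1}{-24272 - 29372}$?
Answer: $\frac{755039299}{53644} \approx 14075.0$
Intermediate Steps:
$X = \frac{482795}{53644}$ ($X = 9 + \frac{1}{-24272 - 29372} = 9 + \frac{1}{-53644} = 9 - \frac{1}{53644} = \frac{482795}{53644} \approx 9.0$)
$o = 14066$ ($o = 11930 + 2136 = 14066$)
$o + X = 14066 + \frac{482795}{53644} = \frac{755039299}{53644}$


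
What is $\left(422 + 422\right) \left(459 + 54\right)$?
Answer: $432972$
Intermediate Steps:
$\left(422 + 422\right) \left(459 + 54\right) = 844 \cdot 513 = 432972$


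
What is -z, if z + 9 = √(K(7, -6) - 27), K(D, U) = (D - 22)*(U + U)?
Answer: 9 - 3*√17 ≈ -3.3693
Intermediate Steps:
K(D, U) = 2*U*(-22 + D) (K(D, U) = (-22 + D)*(2*U) = 2*U*(-22 + D))
z = -9 + 3*√17 (z = -9 + √(2*(-6)*(-22 + 7) - 27) = -9 + √(2*(-6)*(-15) - 27) = -9 + √(180 - 27) = -9 + √153 = -9 + 3*√17 ≈ 3.3693)
-z = -(-9 + 3*√17) = 9 - 3*√17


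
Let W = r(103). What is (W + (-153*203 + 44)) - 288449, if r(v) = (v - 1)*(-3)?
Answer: -319770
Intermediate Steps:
r(v) = 3 - 3*v (r(v) = (-1 + v)*(-3) = 3 - 3*v)
W = -306 (W = 3 - 3*103 = 3 - 309 = -306)
(W + (-153*203 + 44)) - 288449 = (-306 + (-153*203 + 44)) - 288449 = (-306 + (-31059 + 44)) - 288449 = (-306 - 31015) - 288449 = -31321 - 288449 = -319770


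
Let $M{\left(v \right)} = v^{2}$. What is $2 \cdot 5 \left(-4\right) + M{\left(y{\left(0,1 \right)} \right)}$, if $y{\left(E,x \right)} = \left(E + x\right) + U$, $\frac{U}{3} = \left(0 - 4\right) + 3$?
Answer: $-36$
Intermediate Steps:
$U = -3$ ($U = 3 \left(\left(0 - 4\right) + 3\right) = 3 \left(-4 + 3\right) = 3 \left(-1\right) = -3$)
$y{\left(E,x \right)} = -3 + E + x$ ($y{\left(E,x \right)} = \left(E + x\right) - 3 = -3 + E + x$)
$2 \cdot 5 \left(-4\right) + M{\left(y{\left(0,1 \right)} \right)} = 2 \cdot 5 \left(-4\right) + \left(-3 + 0 + 1\right)^{2} = 10 \left(-4\right) + \left(-2\right)^{2} = -40 + 4 = -36$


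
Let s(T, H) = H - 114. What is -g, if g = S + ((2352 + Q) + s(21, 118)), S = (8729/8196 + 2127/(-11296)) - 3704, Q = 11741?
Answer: -240571515545/23145504 ≈ -10394.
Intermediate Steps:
s(T, H) = -114 + H
S = -85710654343/23145504 (S = (8729*(1/8196) + 2127*(-1/11296)) - 3704 = (8729/8196 - 2127/11296) - 3704 = 20292473/23145504 - 3704 = -85710654343/23145504 ≈ -3703.1)
g = 240571515545/23145504 (g = -85710654343/23145504 + ((2352 + 11741) + (-114 + 118)) = -85710654343/23145504 + (14093 + 4) = -85710654343/23145504 + 14097 = 240571515545/23145504 ≈ 10394.)
-g = -1*240571515545/23145504 = -240571515545/23145504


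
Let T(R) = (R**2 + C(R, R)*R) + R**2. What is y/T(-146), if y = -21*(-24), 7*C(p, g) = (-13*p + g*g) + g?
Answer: -49/42632 ≈ -0.0011494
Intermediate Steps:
C(p, g) = -13*p/7 + g/7 + g**2/7 (C(p, g) = ((-13*p + g*g) + g)/7 = ((-13*p + g**2) + g)/7 = ((g**2 - 13*p) + g)/7 = (g + g**2 - 13*p)/7 = -13*p/7 + g/7 + g**2/7)
T(R) = 2*R**2 + R*(-12*R/7 + R**2/7) (T(R) = (R**2 + (-13*R/7 + R/7 + R**2/7)*R) + R**2 = (R**2 + (-12*R/7 + R**2/7)*R) + R**2 = (R**2 + R*(-12*R/7 + R**2/7)) + R**2 = 2*R**2 + R*(-12*R/7 + R**2/7))
y = 504
y/T(-146) = 504/(((1/7)*(-146)**2*(2 - 146))) = 504/(((1/7)*21316*(-144))) = 504/(-3069504/7) = 504*(-7/3069504) = -49/42632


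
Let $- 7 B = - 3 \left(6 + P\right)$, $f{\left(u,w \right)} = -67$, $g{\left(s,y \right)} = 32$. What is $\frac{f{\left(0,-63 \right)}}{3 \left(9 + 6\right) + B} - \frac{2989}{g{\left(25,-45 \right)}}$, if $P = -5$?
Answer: $- \frac{482755}{5088} \approx -94.881$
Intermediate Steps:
$B = \frac{3}{7}$ ($B = - \frac{\left(-3\right) \left(6 - 5\right)}{7} = - \frac{\left(-3\right) 1}{7} = \left(- \frac{1}{7}\right) \left(-3\right) = \frac{3}{7} \approx 0.42857$)
$\frac{f{\left(0,-63 \right)}}{3 \left(9 + 6\right) + B} - \frac{2989}{g{\left(25,-45 \right)}} = - \frac{67}{3 \left(9 + 6\right) + \frac{3}{7}} - \frac{2989}{32} = - \frac{67}{3 \cdot 15 + \frac{3}{7}} - \frac{2989}{32} = - \frac{67}{45 + \frac{3}{7}} - \frac{2989}{32} = - \frac{67}{\frac{318}{7}} - \frac{2989}{32} = \left(-67\right) \frac{7}{318} - \frac{2989}{32} = - \frac{469}{318} - \frac{2989}{32} = - \frac{482755}{5088}$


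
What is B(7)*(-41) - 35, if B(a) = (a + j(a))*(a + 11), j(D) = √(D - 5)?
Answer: -5201 - 738*√2 ≈ -6244.7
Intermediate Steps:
j(D) = √(-5 + D)
B(a) = (11 + a)*(a + √(-5 + a)) (B(a) = (a + √(-5 + a))*(a + 11) = (a + √(-5 + a))*(11 + a) = (11 + a)*(a + √(-5 + a)))
B(7)*(-41) - 35 = (7² + 11*7 + 11*√(-5 + 7) + 7*√(-5 + 7))*(-41) - 35 = (49 + 77 + 11*√2 + 7*√2)*(-41) - 35 = (126 + 18*√2)*(-41) - 35 = (-5166 - 738*√2) - 35 = -5201 - 738*√2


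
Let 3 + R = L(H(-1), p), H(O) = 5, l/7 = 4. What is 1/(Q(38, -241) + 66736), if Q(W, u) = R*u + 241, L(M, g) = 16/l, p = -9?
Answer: 7/472936 ≈ 1.4801e-5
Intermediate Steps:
l = 28 (l = 7*4 = 28)
L(M, g) = 4/7 (L(M, g) = 16/28 = 16*(1/28) = 4/7)
R = -17/7 (R = -3 + 4/7 = -17/7 ≈ -2.4286)
Q(W, u) = 241 - 17*u/7 (Q(W, u) = -17*u/7 + 241 = 241 - 17*u/7)
1/(Q(38, -241) + 66736) = 1/((241 - 17/7*(-241)) + 66736) = 1/((241 + 4097/7) + 66736) = 1/(5784/7 + 66736) = 1/(472936/7) = 7/472936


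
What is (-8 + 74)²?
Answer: 4356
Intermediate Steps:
(-8 + 74)² = 66² = 4356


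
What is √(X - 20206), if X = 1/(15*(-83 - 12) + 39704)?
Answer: I*√29607484840967/38279 ≈ 142.15*I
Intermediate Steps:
X = 1/38279 (X = 1/(15*(-95) + 39704) = 1/(-1425 + 39704) = 1/38279 ≈ 2.6124e-5)
√(X - 20206) = √(1/38279 - 20206) = √(-773465473/38279) = I*√29607484840967/38279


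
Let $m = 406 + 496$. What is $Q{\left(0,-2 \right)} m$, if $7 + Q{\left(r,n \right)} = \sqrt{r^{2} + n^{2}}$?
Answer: $-4510$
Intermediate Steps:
$m = 902$
$Q{\left(r,n \right)} = -7 + \sqrt{n^{2} + r^{2}}$ ($Q{\left(r,n \right)} = -7 + \sqrt{r^{2} + n^{2}} = -7 + \sqrt{n^{2} + r^{2}}$)
$Q{\left(0,-2 \right)} m = \left(-7 + \sqrt{\left(-2\right)^{2} + 0^{2}}\right) 902 = \left(-7 + \sqrt{4 + 0}\right) 902 = \left(-7 + \sqrt{4}\right) 902 = \left(-7 + 2\right) 902 = \left(-5\right) 902 = -4510$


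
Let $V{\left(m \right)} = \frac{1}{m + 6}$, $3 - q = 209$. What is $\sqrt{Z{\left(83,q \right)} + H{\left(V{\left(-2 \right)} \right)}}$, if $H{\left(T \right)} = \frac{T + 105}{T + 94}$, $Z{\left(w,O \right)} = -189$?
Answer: $\frac{4 i \sqrt{1668979}}{377} \approx 13.707 i$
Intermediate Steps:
$q = -206$ ($q = 3 - 209 = -206$)
$V{\left(m \right)} = \frac{1}{6 + m}$
$H{\left(T \right)} = \frac{105 + T}{94 + T}$
$\sqrt{Z{\left(83,q \right)} + H{\left(V{\left(-2 \right)} \right)}} = \sqrt{-189 + \frac{105 + \frac{1}{6 - 2}}{94 + \frac{1}{6 - 2}}} = \sqrt{-189 + \frac{105 + \frac{1}{4}}{94 + \frac{1}{4}}} = \sqrt{-189 + \frac{1}{\frac{377}{4}} \cdot \frac{421}{4}} = \sqrt{-189 + \frac{4}{377} \cdot \frac{421}{4}} = \sqrt{-189 + \frac{421}{377}} = \sqrt{- \frac{70832}{377}} = \frac{4 i \sqrt{1668979}}{377}$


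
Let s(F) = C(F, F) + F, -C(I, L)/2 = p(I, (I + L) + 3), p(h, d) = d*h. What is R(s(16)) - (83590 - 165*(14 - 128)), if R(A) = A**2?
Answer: 1116416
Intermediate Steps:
C(I, L) = -2*I*(3 + I + L) (C(I, L) = -2*((I + L) + 3)*I = -2*(3 + I + L)*I = -2*I*(3 + I + L))
s(F) = F - 2*F*(3 + 2*F) (s(F) = -2*F*(3 + F + F) + F = -2*F*(3 + 2*F) + F = F - 2*F*(3 + 2*F))
R(s(16)) - (83590 - 165*(14 - 128)) = (16*(-5 - 4*16))**2 - (83590 - 165*(14 - 128)) = (16*(-5 - 64))**2 - (83590 - 165*(-114)) = (16*(-69))**2 - (83590 - 1*(-18810)) = (-1104)**2 - (83590 + 18810) = 1218816 - 1*102400 = 1218816 - 102400 = 1116416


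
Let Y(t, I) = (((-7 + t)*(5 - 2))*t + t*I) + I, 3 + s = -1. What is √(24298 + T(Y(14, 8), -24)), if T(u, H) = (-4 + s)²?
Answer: √24362 ≈ 156.08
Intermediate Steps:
s = -4 (s = -3 - 1 = -4)
Y(t, I) = I + I*t + t*(-21 + 3*t) (Y(t, I) = (((-7 + t)*3)*t + I*t) + I = ((-21 + 3*t)*t + I*t) + I = (t*(-21 + 3*t) + I*t) + I = (I*t + t*(-21 + 3*t)) + I = I + I*t + t*(-21 + 3*t))
T(u, H) = 64 (T(u, H) = (-4 - 4)² = (-8)² = 64)
√(24298 + T(Y(14, 8), -24)) = √(24298 + 64) = √24362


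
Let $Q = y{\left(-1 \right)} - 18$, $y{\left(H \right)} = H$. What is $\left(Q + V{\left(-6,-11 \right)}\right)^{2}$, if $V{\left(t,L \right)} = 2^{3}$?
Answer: $121$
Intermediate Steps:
$V{\left(t,L \right)} = 8$
$Q = -19$ ($Q = -1 - 18 = -19$)
$\left(Q + V{\left(-6,-11 \right)}\right)^{2} = \left(-19 + 8\right)^{2} = \left(-11\right)^{2} = 121$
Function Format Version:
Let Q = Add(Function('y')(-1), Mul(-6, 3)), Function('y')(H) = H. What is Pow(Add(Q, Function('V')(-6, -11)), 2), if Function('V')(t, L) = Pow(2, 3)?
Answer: 121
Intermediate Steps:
Function('V')(t, L) = 8
Q = -19 (Q = Add(-1, Mul(-6, 3)) = Add(-1, -18) = -19)
Pow(Add(Q, Function('V')(-6, -11)), 2) = Pow(Add(-19, 8), 2) = Pow(-11, 2) = 121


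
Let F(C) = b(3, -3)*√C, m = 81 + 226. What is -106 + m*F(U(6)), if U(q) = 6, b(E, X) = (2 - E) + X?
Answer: -106 - 1228*√6 ≈ -3114.0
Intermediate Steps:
b(E, X) = 2 + X - E
m = 307
F(C) = -4*√C (F(C) = (2 - 3 - 1*3)*√C = (2 - 3 - 3)*√C = -4*√C)
-106 + m*F(U(6)) = -106 + 307*(-4*√6) = -106 - 1228*√6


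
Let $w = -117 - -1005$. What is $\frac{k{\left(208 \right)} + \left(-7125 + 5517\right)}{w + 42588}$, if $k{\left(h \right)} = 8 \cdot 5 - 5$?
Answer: $- \frac{1573}{43476} \approx -0.036181$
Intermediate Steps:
$w = 888$ ($w = -117 + 1005 = 888$)
$k{\left(h \right)} = 35$ ($k{\left(h \right)} = 40 - 5 = 35$)
$\frac{k{\left(208 \right)} + \left(-7125 + 5517\right)}{w + 42588} = \frac{35 + \left(-7125 + 5517\right)}{888 + 42588} = \frac{35 - 1608}{43476} = \left(-1573\right) \frac{1}{43476} = - \frac{1573}{43476}$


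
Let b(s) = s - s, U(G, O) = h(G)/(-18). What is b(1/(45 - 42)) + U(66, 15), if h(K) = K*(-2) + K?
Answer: 11/3 ≈ 3.6667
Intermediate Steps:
h(K) = -K (h(K) = -2*K + K = -K)
U(G, O) = G/18 (U(G, O) = -G/(-18) = -G*(-1/18) = G/18)
b(s) = 0
b(1/(45 - 42)) + U(66, 15) = 0 + (1/18)*66 = 0 + 11/3 = 11/3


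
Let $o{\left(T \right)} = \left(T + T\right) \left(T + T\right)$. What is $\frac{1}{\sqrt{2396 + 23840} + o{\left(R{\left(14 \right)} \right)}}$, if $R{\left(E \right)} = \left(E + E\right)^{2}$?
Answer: $\frac{87808}{215886855255} - \frac{\sqrt{6559}}{3022415973570} \approx 4.067 \cdot 10^{-7}$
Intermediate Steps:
$R{\left(E \right)} = 4 E^{2}$ ($R{\left(E \right)} = \left(2 E\right)^{2} = 4 E^{2}$)
$o{\left(T \right)} = 4 T^{2}$ ($o{\left(T \right)} = 2 T 2 T = 4 T^{2}$)
$\frac{1}{\sqrt{2396 + 23840} + o{\left(R{\left(14 \right)} \right)}} = \frac{1}{\sqrt{2396 + 23840} + 4 \left(4 \cdot 14^{2}\right)^{2}} = \frac{1}{\sqrt{26236} + 4 \left(4 \cdot 196\right)^{2}} = \frac{1}{2 \sqrt{6559} + 4 \cdot 784^{2}} = \frac{1}{2 \sqrt{6559} + 4 \cdot 614656} = \frac{1}{2 \sqrt{6559} + 2458624} = \frac{1}{2458624 + 2 \sqrt{6559}}$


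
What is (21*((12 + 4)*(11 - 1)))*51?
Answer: 171360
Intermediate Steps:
(21*((12 + 4)*(11 - 1)))*51 = (21*(16*10))*51 = (21*160)*51 = 3360*51 = 171360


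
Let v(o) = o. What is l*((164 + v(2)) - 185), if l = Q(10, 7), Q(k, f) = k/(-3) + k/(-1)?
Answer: 760/3 ≈ 253.33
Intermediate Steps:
Q(k, f) = -4*k/3 (Q(k, f) = k*(-⅓) + k*(-1) = -k/3 - k = -4*k/3)
l = -40/3 (l = -4/3*10 = -40/3 ≈ -13.333)
l*((164 + v(2)) - 185) = -40*((164 + 2) - 185)/3 = -40*(166 - 185)/3 = -40/3*(-19) = 760/3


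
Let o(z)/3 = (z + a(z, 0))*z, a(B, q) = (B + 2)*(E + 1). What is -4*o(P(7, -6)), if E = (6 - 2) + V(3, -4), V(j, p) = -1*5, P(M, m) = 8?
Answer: -768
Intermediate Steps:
V(j, p) = -5
E = -1 (E = (6 - 2) - 5 = 4 - 5 = -1)
a(B, q) = 0 (a(B, q) = (B + 2)*(-1 + 1) = (2 + B)*0 = 0)
o(z) = 3*z² (o(z) = 3*((z + 0)*z) = 3*(z*z) = 3*z²)
-4*o(P(7, -6)) = -12*8² = -12*64 = -4*192 = -768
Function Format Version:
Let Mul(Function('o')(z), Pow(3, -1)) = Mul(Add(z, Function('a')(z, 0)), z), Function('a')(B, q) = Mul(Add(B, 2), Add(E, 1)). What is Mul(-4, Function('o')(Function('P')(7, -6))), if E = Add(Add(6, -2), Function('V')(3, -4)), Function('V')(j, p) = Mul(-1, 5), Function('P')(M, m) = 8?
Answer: -768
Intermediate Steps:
Function('V')(j, p) = -5
E = -1 (E = Add(Add(6, -2), -5) = Add(4, -5) = -1)
Function('a')(B, q) = 0 (Function('a')(B, q) = Mul(Add(B, 2), Add(-1, 1)) = Mul(Add(2, B), 0) = 0)
Function('o')(z) = Mul(3, Pow(z, 2)) (Function('o')(z) = Mul(3, Mul(Add(z, 0), z)) = Mul(3, Mul(z, z)) = Mul(3, Pow(z, 2)))
Mul(-4, Function('o')(Function('P')(7, -6))) = Mul(-4, Mul(3, Pow(8, 2))) = Mul(-4, Mul(3, 64)) = Mul(-4, 192) = -768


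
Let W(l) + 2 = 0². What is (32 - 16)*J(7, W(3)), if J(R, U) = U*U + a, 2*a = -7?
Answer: 8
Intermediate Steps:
a = -7/2 (a = (½)*(-7) = -7/2 ≈ -3.5000)
W(l) = -2 (W(l) = -2 + 0² = -2 + 0 = -2)
J(R, U) = -7/2 + U² (J(R, U) = U*U - 7/2 = U² - 7/2 = -7/2 + U²)
(32 - 16)*J(7, W(3)) = (32 - 16)*(-7/2 + (-2)²) = 16*(-7/2 + 4) = 16*(½) = 8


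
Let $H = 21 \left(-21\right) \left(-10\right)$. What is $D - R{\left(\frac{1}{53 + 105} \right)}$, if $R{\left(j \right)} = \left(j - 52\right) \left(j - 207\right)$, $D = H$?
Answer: $- \frac{158580335}{24964} \approx -6352.4$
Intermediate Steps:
$H = 4410$ ($H = \left(-441\right) \left(-10\right) = 4410$)
$D = 4410$
$R{\left(j \right)} = \left(-207 + j\right) \left(-52 + j\right)$ ($R{\left(j \right)} = \left(-52 + j\right) \left(-207 + j\right) = \left(-207 + j\right) \left(-52 + j\right)$)
$D - R{\left(\frac{1}{53 + 105} \right)} = 4410 - \left(10764 + \left(\frac{1}{53 + 105}\right)^{2} - \frac{259}{53 + 105}\right) = 4410 - \left(10764 + \left(\frac{1}{158}\right)^{2} - \frac{259}{158}\right) = 4410 - \left(10764 + \frac{1}{24964} - \frac{259}{158}\right) = 4410 - \frac{268671575}{24964} = - \frac{158580335}{24964}$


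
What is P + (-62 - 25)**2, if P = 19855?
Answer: 27424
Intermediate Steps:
P + (-62 - 25)**2 = 19855 + (-62 - 25)**2 = 19855 + (-87)**2 = 19855 + 7569 = 27424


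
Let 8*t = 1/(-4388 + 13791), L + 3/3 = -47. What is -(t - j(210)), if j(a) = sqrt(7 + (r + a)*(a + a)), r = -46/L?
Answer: -1/75224 + 3*sqrt(39382)/2 ≈ 297.67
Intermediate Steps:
L = -48 (L = -1 - 47 = -48)
r = 23/24 (r = -46/(-48) = -46*(-1/48) = 23/24 ≈ 0.95833)
t = 1/75224 (t = 1/(8*(-4388 + 13791)) = (1/8)/9403 = (1/8)*(1/9403) = 1/75224 ≈ 1.3294e-5)
j(a) = sqrt(7 + 2*a*(23/24 + a)) (j(a) = sqrt(7 + (23/24 + a)*(a + a)) = sqrt(7 + (23/24 + a)*(2*a)) = sqrt(7 + 2*a*(23/24 + a)))
-(t - j(210)) = -(1/75224 - sqrt(252 + 69*210 + 72*210**2)/6) = -(1/75224 - sqrt(252 + 14490 + 72*44100)/6) = -(1/75224 - sqrt(252 + 14490 + 3175200)/6) = -(1/75224 - sqrt(3189942)/6) = -(1/75224 - 9*sqrt(39382)/6) = -(1/75224 - 3*sqrt(39382)/2) = -1/75224 + 3*sqrt(39382)/2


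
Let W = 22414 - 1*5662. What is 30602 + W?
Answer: 47354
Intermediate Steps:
W = 16752 (W = 22414 - 5662 = 16752)
30602 + W = 30602 + 16752 = 47354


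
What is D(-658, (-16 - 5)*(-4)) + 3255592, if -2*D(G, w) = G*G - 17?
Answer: 6078237/2 ≈ 3.0391e+6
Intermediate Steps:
D(G, w) = 17/2 - G²/2 (D(G, w) = -(G*G - 17)/2 = -(G² - 17)/2 = -(-17 + G²)/2 = 17/2 - G²/2)
D(-658, (-16 - 5)*(-4)) + 3255592 = (17/2 - ½*(-658)²) + 3255592 = (17/2 - ½*432964) + 3255592 = (17/2 - 216482) + 3255592 = -432947/2 + 3255592 = 6078237/2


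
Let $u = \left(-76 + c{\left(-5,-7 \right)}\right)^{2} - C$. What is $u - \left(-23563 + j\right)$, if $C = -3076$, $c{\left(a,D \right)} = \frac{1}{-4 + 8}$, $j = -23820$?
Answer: $\frac{899153}{16} \approx 56197.0$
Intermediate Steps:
$c{\left(a,D \right)} = \frac{1}{4}$
$u = \frac{141025}{16}$ ($u = \left(-76 + \frac{1}{4}\right)^{2} - -3076 = \left(- \frac{303}{4}\right)^{2} + 3076 = \frac{91809}{16} + 3076 = \frac{141025}{16} \approx 8814.1$)
$u - \left(-23563 + j\right) = \frac{141025}{16} + \left(23563 - -23820\right) = \frac{141025}{16} + \left(23563 + 23820\right) = \frac{141025}{16} + 47383 = \frac{899153}{16}$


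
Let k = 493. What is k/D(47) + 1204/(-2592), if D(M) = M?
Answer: 305317/30456 ≈ 10.025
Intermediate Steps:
k/D(47) + 1204/(-2592) = 493/47 + 1204/(-2592) = 493*(1/47) + 1204*(-1/2592) = 493/47 - 301/648 = 305317/30456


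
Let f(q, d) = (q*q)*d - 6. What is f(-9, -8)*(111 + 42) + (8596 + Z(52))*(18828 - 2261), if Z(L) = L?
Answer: 143171354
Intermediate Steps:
f(q, d) = -6 + d*q**2 (f(q, d) = q**2*d - 6 = d*q**2 - 6 = -6 + d*q**2)
f(-9, -8)*(111 + 42) + (8596 + Z(52))*(18828 - 2261) = (-6 - 8*(-9)**2)*(111 + 42) + (8596 + 52)*(18828 - 2261) = (-6 - 8*81)*153 + 8648*16567 = (-6 - 648)*153 + 143271416 = -654*153 + 143271416 = -100062 + 143271416 = 143171354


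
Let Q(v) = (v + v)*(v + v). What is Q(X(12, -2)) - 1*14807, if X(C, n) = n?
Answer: -14791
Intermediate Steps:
Q(v) = 4*v**2 (Q(v) = (2*v)*(2*v) = 4*v**2)
Q(X(12, -2)) - 1*14807 = 4*(-2)**2 - 1*14807 = 4*4 - 14807 = 16 - 14807 = -14791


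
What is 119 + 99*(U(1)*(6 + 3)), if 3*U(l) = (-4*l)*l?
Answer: -1069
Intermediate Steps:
U(l) = -4*l²/3 (U(l) = ((-4*l)*l)/3 = (-4*l²)/3 = -4*l²/3)
119 + 99*(U(1)*(6 + 3)) = 119 + 99*((-4/3*1²)*(6 + 3)) = 119 + 99*(-4/3*1*9) = 119 + 99*(-4/3*9) = 119 + 99*(-12) = 119 - 1188 = -1069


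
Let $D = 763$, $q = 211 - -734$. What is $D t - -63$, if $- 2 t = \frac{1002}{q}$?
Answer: $- \frac{15368}{45} \approx -341.51$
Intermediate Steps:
$q = 945$ ($q = 211 + 734 = 945$)
$t = - \frac{167}{315}$ ($t = - \frac{1002 \cdot \frac{1}{945}}{2} = \left(- \frac{1}{2}\right) \frac{334}{315} = - \frac{167}{315} \approx -0.53016$)
$D t - -63 = 763 \left(- \frac{167}{315}\right) - -63 = - \frac{18203}{45} + 63 = - \frac{15368}{45}$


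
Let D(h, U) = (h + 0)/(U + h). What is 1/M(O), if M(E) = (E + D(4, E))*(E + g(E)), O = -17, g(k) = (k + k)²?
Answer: -13/256275 ≈ -5.0727e-5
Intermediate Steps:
g(k) = 4*k² (g(k) = (2*k)² = 4*k²)
D(h, U) = h/(U + h)
M(E) = (E + 4*E²)*(E + 4/(4 + E)) (M(E) = (E + 4/(E + 4))*(E + 4*E²) = (E + 4/(4 + E))*(E + 4*E²) = (E + 4*E²)*(E + 4/(4 + E)))
1/M(O) = 1/(-17*(4 + 16*(-17) - 17*(1 + 4*(-17))*(4 - 17))/(4 - 17)) = 1/(-17*(4 - 272 - 17*(1 - 68)*(-13))/(-13)) = 1/(-17*(-1/13)*(4 - 272 - 17*(-67)*(-13))) = 1/(-17*(-1/13)*(4 - 272 - 14807)) = 1/(-17*(-1/13)*(-15075)) = 1/(-256275/13) = -13/256275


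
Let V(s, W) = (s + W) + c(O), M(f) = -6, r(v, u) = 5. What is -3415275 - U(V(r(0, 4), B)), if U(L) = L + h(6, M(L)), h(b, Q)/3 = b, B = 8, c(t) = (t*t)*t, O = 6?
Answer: -3415522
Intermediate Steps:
c(t) = t³ (c(t) = t²*t = t³)
h(b, Q) = 3*b
V(s, W) = 216 + W + s (V(s, W) = (s + W) + 6³ = (W + s) + 216 = 216 + W + s)
U(L) = 18 + L (U(L) = L + 3*6 = L + 18 = 18 + L)
-3415275 - U(V(r(0, 4), B)) = -3415275 - (18 + (216 + 8 + 5)) = -3415275 - (18 + 229) = -3415275 - 1*247 = -3415275 - 247 = -3415522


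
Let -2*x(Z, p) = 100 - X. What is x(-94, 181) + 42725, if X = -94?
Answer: 42628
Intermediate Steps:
x(Z, p) = -97 (x(Z, p) = -(100 - 1*(-94))/2 = -(100 + 94)/2 = -½*194 = -97)
x(-94, 181) + 42725 = -97 + 42725 = 42628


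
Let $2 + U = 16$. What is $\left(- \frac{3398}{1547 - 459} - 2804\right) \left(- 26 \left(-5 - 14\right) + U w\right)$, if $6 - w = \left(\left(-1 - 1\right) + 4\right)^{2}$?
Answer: $- \frac{398566575}{272} \approx -1.4653 \cdot 10^{6}$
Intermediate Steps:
$U = 14$ ($U = -2 + 16 = 14$)
$w = 2$ ($w = 6 - \left(\left(-1 - 1\right) + 4\right)^{2} = 6 - \left(-2 + 4\right)^{2} = 6 - 2^{2} = 6 - 4 = 2$)
$\left(- \frac{3398}{1547 - 459} - 2804\right) \left(- 26 \left(-5 - 14\right) + U w\right) = \left(- \frac{3398}{1547 - 459} - 2804\right) \left(- 26 \left(-5 - 14\right) + 14 \cdot 2\right) = \left(- \frac{3398}{1088} - 2804\right) \left(\left(-26\right) \left(-19\right) + 28\right) = \left(\left(-3398\right) \frac{1}{1088} - 2804\right) \left(494 + 28\right) = \left(- \frac{1699}{544} - 2804\right) 522 = \left(- \frac{1527075}{544}\right) 522 = - \frac{398566575}{272}$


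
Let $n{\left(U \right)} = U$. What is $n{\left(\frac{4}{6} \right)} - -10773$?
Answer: $\frac{32321}{3} \approx 10774.0$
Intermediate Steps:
$n{\left(\frac{4}{6} \right)} - -10773 = \frac{4}{6} - -10773 = 4 \cdot \frac{1}{6} + 10773 = \frac{2}{3} + 10773 = \frac{32321}{3}$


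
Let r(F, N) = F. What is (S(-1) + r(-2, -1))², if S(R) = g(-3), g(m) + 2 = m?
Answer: 49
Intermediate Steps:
g(m) = -2 + m
S(R) = -5 (S(R) = -2 - 3 = -5)
(S(-1) + r(-2, -1))² = (-5 - 2)² = (-7)² = 49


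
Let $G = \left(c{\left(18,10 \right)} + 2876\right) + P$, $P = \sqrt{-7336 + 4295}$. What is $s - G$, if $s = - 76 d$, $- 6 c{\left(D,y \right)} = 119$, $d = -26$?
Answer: $- \frac{5281}{6} - i \sqrt{3041} \approx -880.17 - 55.145 i$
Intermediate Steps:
$c{\left(D,y \right)} = - \frac{119}{6}$ ($c{\left(D,y \right)} = \left(- \frac{1}{6}\right) 119 = - \frac{119}{6}$)
$P = i \sqrt{3041}$ ($P = \sqrt{-3041} = i \sqrt{3041} \approx 55.145 i$)
$s = 1976$ ($s = \left(-76\right) \left(-26\right) = 1976$)
$G = \frac{17137}{6} + i \sqrt{3041}$ ($G = \left(- \frac{119}{6} + 2876\right) + i \sqrt{3041} = \frac{17137}{6} + i \sqrt{3041} \approx 2856.2 + 55.145 i$)
$s - G = 1976 - \left(\frac{17137}{6} + i \sqrt{3041}\right) = - \frac{5281}{6} - i \sqrt{3041}$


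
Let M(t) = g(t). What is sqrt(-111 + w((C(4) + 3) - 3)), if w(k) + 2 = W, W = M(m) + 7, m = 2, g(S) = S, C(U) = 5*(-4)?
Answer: 2*I*sqrt(26) ≈ 10.198*I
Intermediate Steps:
C(U) = -20
M(t) = t
W = 9 (W = 2 + 7 = 9)
w(k) = 7 (w(k) = -2 + 9 = 7)
sqrt(-111 + w((C(4) + 3) - 3)) = sqrt(-111 + 7) = sqrt(-104) = 2*I*sqrt(26)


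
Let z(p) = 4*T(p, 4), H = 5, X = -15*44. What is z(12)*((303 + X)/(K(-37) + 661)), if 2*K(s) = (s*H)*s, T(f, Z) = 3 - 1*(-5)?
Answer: -22848/8167 ≈ -2.7976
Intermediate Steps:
T(f, Z) = 8 (T(f, Z) = 3 + 5 = 8)
X = -660
z(p) = 32 (z(p) = 4*8 = 32)
K(s) = 5*s**2/2 (K(s) = ((s*5)*s)/2 = ((5*s)*s)/2 = (5*s**2)/2 = 5*s**2/2)
z(12)*((303 + X)/(K(-37) + 661)) = 32*((303 - 660)/((5/2)*(-37)**2 + 661)) = 32*(-357/((5/2)*1369 + 661)) = 32*(-357/(6845/2 + 661)) = 32*(-357/8167/2) = 32*(-357*2/8167) = 32*(-714/8167) = -22848/8167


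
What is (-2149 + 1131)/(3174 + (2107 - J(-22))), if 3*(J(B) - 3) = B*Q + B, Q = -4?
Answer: -509/2628 ≈ -0.19368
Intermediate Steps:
J(B) = 3 - B (J(B) = 3 + (B*(-4) + B)/3 = 3 + (-4*B + B)/3 = 3 + (-3*B)/3 = 3 - B)
(-2149 + 1131)/(3174 + (2107 - J(-22))) = (-2149 + 1131)/(3174 + (2107 - (3 - 1*(-22)))) = -1018/(3174 + (2107 - (3 + 22))) = -1018/(3174 + (2107 - 1*25)) = -1018/(3174 + (2107 - 25)) = -1018/(3174 + 2082) = -1018/5256 = -1018*1/5256 = -509/2628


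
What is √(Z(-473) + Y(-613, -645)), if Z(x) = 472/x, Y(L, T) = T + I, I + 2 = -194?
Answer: I*√188379345/473 ≈ 29.017*I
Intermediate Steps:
I = -196 (I = -2 - 194 = -196)
Y(L, T) = -196 + T (Y(L, T) = T - 196 = -196 + T)
√(Z(-473) + Y(-613, -645)) = √(472/(-473) + (-196 - 645)) = √(472*(-1/473) - 841) = √(-472/473 - 841) = √(-398265/473) = I*√188379345/473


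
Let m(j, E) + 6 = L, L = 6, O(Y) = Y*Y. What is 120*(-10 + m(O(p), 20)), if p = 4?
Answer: -1200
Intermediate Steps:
O(Y) = Y**2
m(j, E) = 0 (m(j, E) = -6 + 6 = 0)
120*(-10 + m(O(p), 20)) = 120*(-10 + 0) = 120*(-10) = -1200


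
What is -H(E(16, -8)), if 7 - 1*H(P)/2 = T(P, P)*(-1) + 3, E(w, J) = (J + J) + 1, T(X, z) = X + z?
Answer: 52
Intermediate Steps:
E(w, J) = 1 + 2*J (E(w, J) = 2*J + 1 = 1 + 2*J)
H(P) = 8 + 4*P (H(P) = 14 - 2*((P + P)*(-1) + 3) = 14 - 2*((2*P)*(-1) + 3) = 14 - 2*(-2*P + 3) = 14 - 2*(3 - 2*P) = 14 + (-6 + 4*P) = 8 + 4*P)
-H(E(16, -8)) = -(8 + 4*(1 + 2*(-8))) = -(8 + 4*(1 - 16)) = -(8 + 4*(-15)) = -(8 - 60) = -1*(-52) = 52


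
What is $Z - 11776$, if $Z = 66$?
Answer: $-11710$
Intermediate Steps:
$Z - 11776 = 66 - 11776 = -11710$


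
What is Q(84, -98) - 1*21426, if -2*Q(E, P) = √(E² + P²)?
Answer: -21426 - 7*√85 ≈ -21491.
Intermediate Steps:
Q(E, P) = -√(E² + P²)/2
Q(84, -98) - 1*21426 = -√(84² + (-98)²)/2 - 1*21426 = -√(7056 + 9604)/2 - 21426 = -7*√85 - 21426 = -21426 - 7*√85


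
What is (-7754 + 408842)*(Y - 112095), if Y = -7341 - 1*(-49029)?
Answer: -28239402816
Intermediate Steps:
Y = 41688 (Y = -7341 + 49029 = 41688)
(-7754 + 408842)*(Y - 112095) = (-7754 + 408842)*(41688 - 112095) = 401088*(-70407) = -28239402816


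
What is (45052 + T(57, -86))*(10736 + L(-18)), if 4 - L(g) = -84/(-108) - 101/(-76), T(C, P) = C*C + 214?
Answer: 356329042285/684 ≈ 5.2095e+8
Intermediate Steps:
T(C, P) = 214 + C² (T(C, P) = C² + 214 = 214 + C²)
L(g) = 1295/684 (L(g) = 4 - (-84/(-108) - 101/(-76)) = 4 - (-84*(-1/108) - 101*(-1/76)) = 4 - (7/9 + 101/76) = 4 - 1*1441/684 = 4 - 1441/684 = 1295/684)
(45052 + T(57, -86))*(10736 + L(-18)) = (45052 + (214 + 57²))*(10736 + 1295/684) = (45052 + (214 + 3249))*(7344719/684) = (45052 + 3463)*(7344719/684) = 48515*(7344719/684) = 356329042285/684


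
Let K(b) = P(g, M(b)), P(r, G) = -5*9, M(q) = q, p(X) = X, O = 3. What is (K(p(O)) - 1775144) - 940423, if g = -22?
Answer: -2715612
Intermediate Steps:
P(r, G) = -45
K(b) = -45
(K(p(O)) - 1775144) - 940423 = (-45 - 1775144) - 940423 = -1775189 - 940423 = -2715612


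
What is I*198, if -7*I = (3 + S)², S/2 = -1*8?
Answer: -33462/7 ≈ -4780.3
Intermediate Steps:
S = -16 (S = 2*(-1*8) = 2*(-8) = -16)
I = -169/7 (I = -(3 - 16)²/7 = -⅐*(-13)² = -⅐*169 = -169/7 ≈ -24.143)
I*198 = -169/7*198 = -33462/7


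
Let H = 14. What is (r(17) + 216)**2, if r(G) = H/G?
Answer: 13586596/289 ≈ 47012.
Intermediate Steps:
r(G) = 14/G
(r(17) + 216)**2 = (14/17 + 216)**2 = (3686/17)**2 = 13586596/289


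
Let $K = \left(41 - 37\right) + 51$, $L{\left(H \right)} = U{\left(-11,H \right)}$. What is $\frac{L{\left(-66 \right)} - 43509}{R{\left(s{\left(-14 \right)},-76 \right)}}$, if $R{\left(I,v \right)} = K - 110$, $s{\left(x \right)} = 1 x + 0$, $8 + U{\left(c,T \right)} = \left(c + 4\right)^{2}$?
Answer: $\frac{43468}{55} \approx 790.33$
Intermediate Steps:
$U{\left(c,T \right)} = -8 + \left(4 + c\right)^{2}$ ($U{\left(c,T \right)} = -8 + \left(c + 4\right)^{2} = -8 + \left(4 + c\right)^{2}$)
$L{\left(H \right)} = 41$ ($L{\left(H \right)} = -8 + \left(4 - 11\right)^{2} = -8 + \left(-7\right)^{2} = -8 + 49 = 41$)
$s{\left(x \right)} = x$ ($s{\left(x \right)} = x + 0 = x$)
$K = 55$ ($K = 4 + 51 = 55$)
$R{\left(I,v \right)} = -55$ ($R{\left(I,v \right)} = 55 - 110 = -55$)
$\frac{L{\left(-66 \right)} - 43509}{R{\left(s{\left(-14 \right)},-76 \right)}} = \frac{41 - 43509}{-55} = \left(41 - 43509\right) \left(- \frac{1}{55}\right) = \left(-43468\right) \left(- \frac{1}{55}\right) = \frac{43468}{55}$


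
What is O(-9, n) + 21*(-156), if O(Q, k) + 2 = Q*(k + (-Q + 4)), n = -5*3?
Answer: -3260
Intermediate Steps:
n = -15 (n = -5*3 = -15)
O(Q, k) = -2 + Q*(4 + k - Q) (O(Q, k) = -2 + Q*(k + (-Q + 4)) = -2 + Q*(k + (4 - Q)) = -2 + Q*(4 + k - Q))
O(-9, n) + 21*(-156) = (-2 - 1*(-9)² + 4*(-9) - 9*(-15)) + 21*(-156) = (-2 - 1*81 - 36 + 135) - 3276 = (-2 - 81 - 36 + 135) - 3276 = 16 - 3276 = -3260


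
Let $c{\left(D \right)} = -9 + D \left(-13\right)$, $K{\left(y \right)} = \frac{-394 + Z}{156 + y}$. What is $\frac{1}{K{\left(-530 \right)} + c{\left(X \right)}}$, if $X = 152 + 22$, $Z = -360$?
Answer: $- \frac{187}{424300} \approx -0.00044073$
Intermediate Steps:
$K{\left(y \right)} = - \frac{754}{156 + y}$ ($K{\left(y \right)} = \frac{-394 - 360}{156 + y} = - \frac{754}{156 + y}$)
$X = 174$
$c{\left(D \right)} = -9 - 13 D$
$\frac{1}{K{\left(-530 \right)} + c{\left(X \right)}} = \frac{1}{- \frac{754}{156 - 530} - 2271} = \frac{1}{- \frac{754}{-374} - 2271} = \frac{1}{\left(-754\right) \left(- \frac{1}{374}\right) - 2271} = \frac{1}{\frac{377}{187} - 2271} = \frac{1}{- \frac{424300}{187}} = - \frac{187}{424300}$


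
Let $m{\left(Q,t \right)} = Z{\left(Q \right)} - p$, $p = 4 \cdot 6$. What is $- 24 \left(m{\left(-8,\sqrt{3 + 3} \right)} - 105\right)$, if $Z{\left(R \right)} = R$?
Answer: $3288$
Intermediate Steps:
$p = 24$
$m{\left(Q,t \right)} = -24 + Q$ ($m{\left(Q,t \right)} = Q - 24 = -24 + Q$)
$- 24 \left(m{\left(-8,\sqrt{3 + 3} \right)} - 105\right) = - 24 \left(\left(-24 - 8\right) - 105\right) = - 24 \left(-32 - 105\right) = \left(-24\right) \left(-137\right) = 3288$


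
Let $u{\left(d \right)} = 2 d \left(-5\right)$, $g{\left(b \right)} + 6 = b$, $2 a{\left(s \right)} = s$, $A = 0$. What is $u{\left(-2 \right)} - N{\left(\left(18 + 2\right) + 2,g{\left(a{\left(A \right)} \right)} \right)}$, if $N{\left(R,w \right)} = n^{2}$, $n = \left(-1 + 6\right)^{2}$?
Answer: $-605$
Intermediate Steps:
$a{\left(s \right)} = \frac{s}{2}$
$g{\left(b \right)} = -6 + b$
$n = 25$ ($n = 5^{2} = 25$)
$u{\left(d \right)} = - 10 d$
$N{\left(R,w \right)} = 625$ ($N{\left(R,w \right)} = 25^{2} = 625$)
$u{\left(-2 \right)} - N{\left(\left(18 + 2\right) + 2,g{\left(a{\left(A \right)} \right)} \right)} = \left(-10\right) \left(-2\right) - 625 = 20 - 625 = -605$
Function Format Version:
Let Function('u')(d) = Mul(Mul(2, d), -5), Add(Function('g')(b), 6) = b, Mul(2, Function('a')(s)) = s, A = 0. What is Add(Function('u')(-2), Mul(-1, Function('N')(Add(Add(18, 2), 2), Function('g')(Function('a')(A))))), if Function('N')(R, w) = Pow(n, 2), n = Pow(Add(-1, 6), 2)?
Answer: -605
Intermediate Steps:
Function('a')(s) = Mul(Rational(1, 2), s)
Function('g')(b) = Add(-6, b)
n = 25 (n = Pow(5, 2) = 25)
Function('u')(d) = Mul(-10, d)
Function('N')(R, w) = 625 (Function('N')(R, w) = Pow(25, 2) = 625)
Add(Function('u')(-2), Mul(-1, Function('N')(Add(Add(18, 2), 2), Function('g')(Function('a')(A))))) = Add(Mul(-10, -2), Mul(-1, 625)) = Add(20, -625) = -605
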